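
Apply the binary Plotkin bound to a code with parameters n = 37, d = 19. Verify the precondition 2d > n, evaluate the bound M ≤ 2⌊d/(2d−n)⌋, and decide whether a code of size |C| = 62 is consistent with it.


Plotkin bound M ≤ 38; given |C| = 62 > bound (violated).

Check applicability: 2d = 38, n = 37.
2d − n = 1 > 0, so Plotkin applies.
Compute d/(2d−n) = 19/1 ≈ 19.0000.
⌊d/(2d−n)⌋ = 19.
Plotkin bound: M ≤ 2·19 = 38.
Given |C| = 62, check: VIOLATED.
This |C| is above the Plotkin bound, so no binary code with n = 37, d = 19 and 62 codewords exists.


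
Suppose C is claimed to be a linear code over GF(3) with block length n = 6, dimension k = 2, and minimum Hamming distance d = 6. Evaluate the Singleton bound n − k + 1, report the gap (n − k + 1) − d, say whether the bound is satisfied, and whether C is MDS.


Singleton RHS = n − k + 1 = 5, slack = -1, bound violated (no such code; not MDS).

Singleton bound: d ≤ n − k + 1.
Here n = 6, k = 2, so n − k + 1 = 5.
Given d = 6, check d ≤ 5: NO.
Slack = (n − k + 1) − d = -1.
The slack is negative: d = 6 exceeds n − k + 1 = 5 by 1, so the Singleton bound is violated and no linear [6, 2, 6]_3 code can exist. In particular it is not MDS (MDS requires d = n − k + 1 exactly).
Description: the claimed parameters are [6, 2, 6]_3; such a code would be impossible (violates the Singleton bound).


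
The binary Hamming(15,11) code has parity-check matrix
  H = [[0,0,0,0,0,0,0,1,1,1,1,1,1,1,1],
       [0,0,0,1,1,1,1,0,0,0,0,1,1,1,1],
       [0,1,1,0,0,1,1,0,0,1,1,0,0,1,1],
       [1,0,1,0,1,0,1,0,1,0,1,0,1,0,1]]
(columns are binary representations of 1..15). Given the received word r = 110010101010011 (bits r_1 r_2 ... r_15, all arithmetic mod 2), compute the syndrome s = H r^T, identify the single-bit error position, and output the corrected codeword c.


s = (0, 0, 1, 0)^T, error position = 2, corrected codeword c = 100010101010011

Compute s = H r^T mod 2 one row at a time:
  s_1 = 0 + 1 + 0 + 1 + 0 + 0 + 1 + 1 = 4 ≡ 0 (mod 2).
  s_2 = 0 + 1 + 0 + 1 + 0 + 0 + 1 + 1 = 4 ≡ 0 (mod 2).
  s_3 = 1 + 0 + 0 + 1 + 0 + 1 + 1 + 1 = 5 ≡ 1 (mod 2).
  s_4 = 1 + 0 + 1 + 1 + 1 + 1 + 0 + 1 = 6 ≡ 0 (mod 2).
s = (0, 0, 1, 0)^T — this equals column 2 of H (binary 0010), so error is at position 2.
Correct: flip bit 2 of r = 110010101010011 to get c = 100010101010011.


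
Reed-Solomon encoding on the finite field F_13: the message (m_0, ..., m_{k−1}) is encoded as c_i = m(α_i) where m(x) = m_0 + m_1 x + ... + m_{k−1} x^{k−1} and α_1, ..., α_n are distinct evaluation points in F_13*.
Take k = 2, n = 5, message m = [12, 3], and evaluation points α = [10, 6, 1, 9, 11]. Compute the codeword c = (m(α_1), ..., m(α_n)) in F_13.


c = [3, 4, 2, 0, 6]

Message polynomial: m(x) = 12 + 3·x (mod 13).
For each evaluation point α_i, compute m(α_i) mod 13:
  α_1 = 10: Horner steps 3 → 3, so m(10) = 3.
  α_2 = 6: Horner steps 3 → 4, so m(6) = 4.
  α_3 = 1: Horner steps 3 → 2, so m(1) = 2.
  α_4 = 9: Horner steps 3 → 0, so m(9) = 0.
  α_5 = 11: Horner steps 3 → 6, so m(11) = 6.
Codeword c = [3, 4, 2, 0, 6] ∈ F_13^5.


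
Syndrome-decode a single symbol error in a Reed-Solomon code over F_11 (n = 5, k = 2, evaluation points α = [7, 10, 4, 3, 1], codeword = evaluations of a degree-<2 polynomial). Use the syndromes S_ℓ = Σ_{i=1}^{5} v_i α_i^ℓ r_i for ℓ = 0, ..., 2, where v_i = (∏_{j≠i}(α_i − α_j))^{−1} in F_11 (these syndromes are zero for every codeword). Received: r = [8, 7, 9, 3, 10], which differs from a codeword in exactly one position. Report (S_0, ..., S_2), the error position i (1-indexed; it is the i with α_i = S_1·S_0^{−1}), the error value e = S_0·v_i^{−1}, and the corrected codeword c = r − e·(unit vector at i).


S = (10, 8, 2), error at position 4, error magnitude e = 1, c = [8, 7, 9, 2, 10].

Step 1: column multipliers v_i = (∏_{j≠i}(α_i − α_j))^{−1} mod 11.
  i = 1 (α = 7): (7−10)(7−4)(7−3)(7−1) = (−3)·3·4·6 = −216 ≡ 4, so v_1 = 4^{−1} = 3 (mod 11).
  i = 2 (α = 10): (10−7)(10−4)(10−3)(10−1) = 3·6·7·9 = 1134 ≡ 1, so v_2 = 1^{−1} = 1 (mod 11).
  i = 3 (α = 4): (4−7)(4−10)(4−3)(4−1) = (−3)·(−6)·1·3 = 54 ≡ 10, so v_3 = 10^{−1} = 10 (mod 11).
  i = 4 (α = 3): (3−7)(3−10)(3−4)(3−1) = (−4)·(−7)·(−1)·2 = −56 ≡ 10, so v_4 = 10^{−1} = 10 (mod 11).
  i = 5 (α = 1): (1−7)(1−10)(1−4)(1−3) = (−6)·(−9)·(−3)·(−2) = 324 ≡ 5, so v_5 = 5^{−1} = 9 (mod 11).
  v = [3, 1, 10, 10, 9].
Step 2: syndromes of r = [8, 7, 9, 3, 10] (all sums mod 11).
  S_0 = Σ v_i r_i = 3·8 + 1·7 + 10·9 + 10·3 + 9·10 = 241 ≡ 10.
  S_1 = Σ v_i α_i r_i = 3·7·8 + 1·10·7 + 10·4·9 + 10·3·3 + 9·1·10 = 778 ≡ 8.
  α_i^2 mod 11 = [5, 1, 5, 9, 1].
  S_2 = Σ v_i α_i^2 r_i = 3·5·8 + 1·1·7 + 10·5·9 + 10·9·3 + 9·1·10 = 937 ≡ 2.
  S = (10, 8, 2) ≠ 0, so r is not a codeword (an error is present).
Step 3: locate the error. For a single error e at position i, S_ℓ = v_i·e·α_i^ℓ, so α_err = S_1/S_0.
  S_0^{−1} = 10^{−1} = 10 (mod 11), so α_err = 8·10 = 80 ≡ 3 = α_4. Error position i = 4.
  Consistency check: S_2/S_1 = 2·7 = 14 ≡ 3 = α_err ✓ (single-error assumption holds).
Step 4: error magnitude e = S_0/v_4 = S_0·∏_{j≠4}(α_4 − α_j) = 10·10 = 100 ≡ 1 (mod 11).
Step 5: correct position 4: c_4 = r_4 − e = 3 − 1 ≡ 2 (mod 11). Hence c = [8, 7, 9, 2, 10].
  Check: interpolating c through the α_i gives m(x) = 3 + 7·x (degree < 2) with m(α_i) = c_i for every i, so c is indeed a codeword.


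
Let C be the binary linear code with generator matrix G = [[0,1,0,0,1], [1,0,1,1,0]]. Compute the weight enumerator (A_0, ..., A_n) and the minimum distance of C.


Weight distribution: A_0 = 1, A_2 = 1, A_3 = 1, A_5 = 1. Minimum distance d = 2.

Enumerate all 2^2 = 4 messages m ∈ F_2^2.
For each, compute codeword c = mG in F_2^5, then tally its weight.
  m = 00 → c = 00000, weight = 0.
  m = 10 → c = 01001, weight = 2.
  m = 01 → c = 10110, weight = 3.
  m = 11 → c = 11111, weight = 5.
Tally weights:
  weight 0: 1 codewords.
  weight 2: 1 codewords.
  weight 3: 1 codewords.
  weight 5: 1 codewords.
Minimum distance d = smallest w > 0 with A_w > 0 = 2.
Sanity: Σ A_w = 4 = 2^2 = 4 ✓.


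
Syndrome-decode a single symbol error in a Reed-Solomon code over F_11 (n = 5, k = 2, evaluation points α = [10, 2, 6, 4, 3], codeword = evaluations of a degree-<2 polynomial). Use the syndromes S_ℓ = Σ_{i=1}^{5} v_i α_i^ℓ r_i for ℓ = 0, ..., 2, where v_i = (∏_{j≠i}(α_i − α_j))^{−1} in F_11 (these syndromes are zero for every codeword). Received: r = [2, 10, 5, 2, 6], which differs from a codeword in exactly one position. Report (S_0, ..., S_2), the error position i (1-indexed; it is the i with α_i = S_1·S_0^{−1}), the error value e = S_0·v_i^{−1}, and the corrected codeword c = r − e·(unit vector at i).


S = (1, 10, 1), error at position 1, error magnitude e = 2, c = [0, 10, 5, 2, 6].

Step 1: column multipliers v_i = (∏_{j≠i}(α_i − α_j))^{−1} mod 11.
  i = 1 (α = 10): (10−2)(10−6)(10−4)(10−3) = 8·4·6·7 = 1344 ≡ 2, so v_1 = 2^{−1} = 6 (mod 11).
  i = 2 (α = 2): (2−10)(2−6)(2−4)(2−3) = (−8)·(−4)·(−2)·(−1) = 64 ≡ 9, so v_2 = 9^{−1} = 5 (mod 11).
  i = 3 (α = 6): (6−10)(6−2)(6−4)(6−3) = (−4)·4·2·3 = −96 ≡ 3, so v_3 = 3^{−1} = 4 (mod 11).
  i = 4 (α = 4): (4−10)(4−2)(4−6)(4−3) = (−6)·2·(−2)·1 = 24 ≡ 2, so v_4 = 2^{−1} = 6 (mod 11).
  i = 5 (α = 3): (3−10)(3−2)(3−6)(3−4) = (−7)·1·(−3)·(−1) = −21 ≡ 1, so v_5 = 1^{−1} = 1 (mod 11).
  v = [6, 5, 4, 6, 1].
Step 2: syndromes of r = [2, 10, 5, 2, 6] (all sums mod 11).
  S_0 = Σ v_i r_i = 6·2 + 5·10 + 4·5 + 6·2 + 1·6 = 100 ≡ 1.
  S_1 = Σ v_i α_i r_i = 6·10·2 + 5·2·10 + 4·6·5 + 6·4·2 + 1·3·6 = 406 ≡ 10.
  α_i^2 mod 11 = [1, 4, 3, 5, 9].
  S_2 = Σ v_i α_i^2 r_i = 6·1·2 + 5·4·10 + 4·3·5 + 6·5·2 + 1·9·6 = 386 ≡ 1.
  S = (1, 10, 1) ≠ 0, so r is not a codeword (an error is present).
Step 3: locate the error. For a single error e at position i, S_ℓ = v_i·e·α_i^ℓ, so α_err = S_1/S_0.
  S_0^{−1} = 1^{−1} = 1 (mod 11), so α_err = 10·1 = 10 ≡ 10 = α_1. Error position i = 1.
  Consistency check: S_2/S_1 = 1·10 = 10 ≡ 10 = α_err ✓ (single-error assumption holds).
Step 4: error magnitude e = S_0/v_1 = S_0·∏_{j≠1}(α_1 − α_j) = 1·2 = 2 ≡ 2 (mod 11).
Step 5: correct position 1: c_1 = r_1 − e = 2 − 2 ≡ 0 (mod 11). Hence c = [0, 10, 5, 2, 6].
  Check: interpolating c through the α_i gives m(x) = 7 + 7·x (degree < 2) with m(α_i) = c_i for every i, so c is indeed a codeword.


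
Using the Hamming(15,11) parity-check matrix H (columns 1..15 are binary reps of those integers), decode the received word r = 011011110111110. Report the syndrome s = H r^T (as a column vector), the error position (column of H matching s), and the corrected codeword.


s = (0, 0, 1, 1)^T, error position = 3, corrected codeword c = 010011110111110

Compute s = H r^T mod 2 one row at a time:
  s_1 = 1 + 0 + 1 + 1 + 1 + 1 + 1 + 0 = 6 ≡ 0 (mod 2).
  s_2 = 0 + 1 + 1 + 1 + 1 + 1 + 1 + 0 = 6 ≡ 0 (mod 2).
  s_3 = 1 + 1 + 1 + 1 + 1 + 1 + 1 + 0 = 7 ≡ 1 (mod 2).
  s_4 = 0 + 1 + 1 + 1 + 0 + 1 + 1 + 0 = 5 ≡ 1 (mod 2).
s = (0, 0, 1, 1)^T — this equals column 3 of H (binary 0011), so error is at position 3.
Correct: flip bit 3 of r = 011011110111110 to get c = 010011110111110.


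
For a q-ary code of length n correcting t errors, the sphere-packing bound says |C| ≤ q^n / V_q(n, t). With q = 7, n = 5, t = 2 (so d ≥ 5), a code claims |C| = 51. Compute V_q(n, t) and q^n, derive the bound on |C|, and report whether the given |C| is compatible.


V_q(n, t) = 391, q^n = 16807, Hamming bound = 42, |C| = 51 > bound (violated).

Step 1: Compute V_q(n, t) = Σ_{j=0}^2 C(n, j) (q−1)^j.
  j = 0: C(5,0)·(6)^0 = 1·1 = 1.
  j = 1: C(5,1)·(6)^1 = 5·6 = 30.
  j = 2: C(5,2)·(6)^2 = 10·36 = 360.
  V_q(n, t) = 1 + 30 + 360 = 391.
Step 2: q^n = 7^5 = 16807.
Step 3: Hamming bound ⌊q^n / V_q(n,t)⌋ = ⌊16807/391⌋ = 42.
Step 4: Compare |C| = 51 to 42: violated.
The claimed |C| lies above the Hamming bound, so no 7-ary code of length 5 with d ≥ 5 can have 51 codewords.


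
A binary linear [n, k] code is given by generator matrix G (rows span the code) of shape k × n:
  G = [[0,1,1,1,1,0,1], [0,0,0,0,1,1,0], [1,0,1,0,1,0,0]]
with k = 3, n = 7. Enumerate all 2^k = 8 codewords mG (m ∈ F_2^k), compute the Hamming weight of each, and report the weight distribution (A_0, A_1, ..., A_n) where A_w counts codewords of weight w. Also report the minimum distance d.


Weight distribution: A_0 = 1, A_2 = 1, A_3 = 2, A_4 = 1, A_5 = 2, A_6 = 1. Minimum distance d = 2.

Enumerate all 2^3 = 8 messages m ∈ F_2^3.
For each, compute codeword c = mG in F_2^7, then tally its weight.
  m = 000 → c = 0000000, weight = 0.
  m = 100 → c = 0111101, weight = 5.
  m = 010 → c = 0000110, weight = 2.
  m = 110 → c = 0111011, weight = 5.
  m = 001 → c = 1010100, weight = 3.
  m = 101 → c = 1101001, weight = 4.
  m = 011 → c = 1010010, weight = 3.
  m = 111 → c = 1101111, weight = 6.
Tally weights:
  weight 0: 1 codewords.
  weight 2: 1 codewords.
  weight 3: 2 codewords.
  weight 4: 1 codewords.
  weight 5: 2 codewords.
  weight 6: 1 codewords.
Minimum distance d = smallest w > 0 with A_w > 0 = 2.
Sanity: Σ A_w = 8 = 2^3 = 8 ✓.


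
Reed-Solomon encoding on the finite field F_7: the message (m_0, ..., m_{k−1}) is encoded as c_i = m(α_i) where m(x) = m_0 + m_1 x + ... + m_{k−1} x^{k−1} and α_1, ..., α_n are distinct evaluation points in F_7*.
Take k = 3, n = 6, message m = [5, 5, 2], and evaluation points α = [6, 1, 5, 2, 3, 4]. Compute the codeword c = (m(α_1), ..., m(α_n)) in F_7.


c = [2, 5, 3, 2, 3, 1]

Message polynomial: m(x) = 5 + 5·x + 2·x^2 (mod 7).
For each evaluation point α_i, compute m(α_i) mod 7:
  α_1 = 6: Horner steps 2 → 3 → 2, so m(6) = 2.
  α_2 = 1: Horner steps 2 → 0 → 5, so m(1) = 5.
  α_3 = 5: Horner steps 2 → 1 → 3, so m(5) = 3.
  α_4 = 2: Horner steps 2 → 2 → 2, so m(2) = 2.
  α_5 = 3: Horner steps 2 → 4 → 3, so m(3) = 3.
  α_6 = 4: Horner steps 2 → 6 → 1, so m(4) = 1.
Codeword c = [2, 5, 3, 2, 3, 1] ∈ F_7^6.


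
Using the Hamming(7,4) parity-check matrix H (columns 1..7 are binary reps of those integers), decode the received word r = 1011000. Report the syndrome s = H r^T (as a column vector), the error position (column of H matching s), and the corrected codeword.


s = (1, 1, 0)^T, error position = 6, corrected codeword c = 1011010

Compute s = H r^T mod 2 one row at a time:
  s_1 = 1 + 0 + 0 + 0 = 1 ≡ 1 (mod 2).
  s_2 = 0 + 1 + 0 + 0 = 1 ≡ 1 (mod 2).
  s_3 = 1 + 1 + 0 + 0 = 2 ≡ 0 (mod 2).
s = (1, 1, 0)^T — this equals column 6 of H (binary 110), so error is at position 6.
Correct: flip bit 6 of r = 1011000 to get c = 1011010.


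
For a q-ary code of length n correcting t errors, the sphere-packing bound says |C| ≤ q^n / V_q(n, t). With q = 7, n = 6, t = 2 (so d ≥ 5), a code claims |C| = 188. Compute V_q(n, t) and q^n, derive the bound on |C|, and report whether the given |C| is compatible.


V_q(n, t) = 577, q^n = 117649, Hamming bound = 203, |C| = 188 ≤ bound (satisfied).

Step 1: Compute V_q(n, t) = Σ_{j=0}^2 C(n, j) (q−1)^j.
  j = 0: C(6,0)·(6)^0 = 1·1 = 1.
  j = 1: C(6,1)·(6)^1 = 6·6 = 36.
  j = 2: C(6,2)·(6)^2 = 15·36 = 540.
  V_q(n, t) = 1 + 36 + 540 = 577.
Step 2: q^n = 7^6 = 117649.
Step 3: Hamming bound ⌊q^n / V_q(n,t)⌋ = ⌊117649/577⌋ = 203.
Step 4: Compare |C| = 188 to 203: satisfied.
The claimed |C| lies below the Hamming bound.


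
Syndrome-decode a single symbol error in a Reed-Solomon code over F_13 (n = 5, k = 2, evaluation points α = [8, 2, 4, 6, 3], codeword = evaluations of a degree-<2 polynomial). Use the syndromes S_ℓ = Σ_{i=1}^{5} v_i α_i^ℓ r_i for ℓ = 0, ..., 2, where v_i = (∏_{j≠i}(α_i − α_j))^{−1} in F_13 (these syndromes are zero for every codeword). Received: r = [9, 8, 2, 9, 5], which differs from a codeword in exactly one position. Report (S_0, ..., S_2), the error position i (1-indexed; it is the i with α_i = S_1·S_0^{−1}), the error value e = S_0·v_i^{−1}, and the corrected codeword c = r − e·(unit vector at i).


S = (1, 8, 12), error at position 1, error magnitude e = 6, c = [3, 8, 2, 9, 5].

Step 1: column multipliers v_i = (∏_{j≠i}(α_i − α_j))^{−1} mod 13.
  i = 1 (α = 8): (8−2)(8−4)(8−6)(8−3) = 6·4·2·5 = 240 ≡ 6, so v_1 = 6^{−1} = 11 (mod 13).
  i = 2 (α = 2): (2−8)(2−4)(2−6)(2−3) = (−6)·(−2)·(−4)·(−1) = 48 ≡ 9, so v_2 = 9^{−1} = 3 (mod 13).
  i = 3 (α = 4): (4−8)(4−2)(4−6)(4−3) = (−4)·2·(−2)·1 = 16 ≡ 3, so v_3 = 3^{−1} = 9 (mod 13).
  i = 4 (α = 6): (6−8)(6−2)(6−4)(6−3) = (−2)·4·2·3 = −48 ≡ 4, so v_4 = 4^{−1} = 10 (mod 13).
  i = 5 (α = 3): (3−8)(3−2)(3−4)(3−6) = (−5)·1·(−1)·(−3) = −15 ≡ 11, so v_5 = 11^{−1} = 6 (mod 13).
  v = [11, 3, 9, 10, 6].
Step 2: syndromes of r = [9, 8, 2, 9, 5] (all sums mod 13).
  S_0 = Σ v_i r_i = 11·9 + 3·8 + 9·2 + 10·9 + 6·5 = 261 ≡ 1.
  S_1 = Σ v_i α_i r_i = 11·8·9 + 3·2·8 + 9·4·2 + 10·6·9 + 6·3·5 = 1542 ≡ 8.
  α_i^2 mod 13 = [12, 4, 3, 10, 9].
  S_2 = Σ v_i α_i^2 r_i = 11·12·9 + 3·4·8 + 9·3·2 + 10·10·9 + 6·9·5 = 2508 ≡ 12.
  S = (1, 8, 12) ≠ 0, so r is not a codeword (an error is present).
Step 3: locate the error. For a single error e at position i, S_ℓ = v_i·e·α_i^ℓ, so α_err = S_1/S_0.
  S_0^{−1} = 1^{−1} = 1 (mod 13), so α_err = 8·1 = 8 ≡ 8 = α_1. Error position i = 1.
  Consistency check: S_2/S_1 = 12·5 = 60 ≡ 8 = α_err ✓ (single-error assumption holds).
Step 4: error magnitude e = S_0/v_1 = S_0·∏_{j≠1}(α_1 − α_j) = 1·6 = 6 ≡ 6 (mod 13).
Step 5: correct position 1: c_1 = r_1 − e = 9 − 6 ≡ 3 (mod 13). Hence c = [3, 8, 2, 9, 5].
  Check: interpolating c through the α_i gives m(x) = 1 + 10·x (degree < 2) with m(α_i) = c_i for every i, so c is indeed a codeword.


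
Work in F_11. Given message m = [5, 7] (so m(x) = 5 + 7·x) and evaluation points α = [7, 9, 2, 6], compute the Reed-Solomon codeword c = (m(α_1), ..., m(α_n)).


c = [10, 2, 8, 3]

Message polynomial: m(x) = 5 + 7·x (mod 11).
For each evaluation point α_i, compute m(α_i) mod 11:
  α_1 = 7: Horner steps 7 → 10, so m(7) = 10.
  α_2 = 9: Horner steps 7 → 2, so m(9) = 2.
  α_3 = 2: Horner steps 7 → 8, so m(2) = 8.
  α_4 = 6: Horner steps 7 → 3, so m(6) = 3.
Codeword c = [10, 2, 8, 3] ∈ F_11^4.


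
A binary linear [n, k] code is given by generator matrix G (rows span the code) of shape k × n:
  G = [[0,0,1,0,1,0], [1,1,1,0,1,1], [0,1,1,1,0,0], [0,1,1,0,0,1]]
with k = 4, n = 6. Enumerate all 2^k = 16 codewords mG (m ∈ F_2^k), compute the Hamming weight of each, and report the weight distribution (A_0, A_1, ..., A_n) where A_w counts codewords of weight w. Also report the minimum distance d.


Weight distribution: A_0 = 1, A_2 = 4, A_3 = 6, A_4 = 3, A_5 = 2. Minimum distance d = 2.

Enumerate all 2^4 = 16 messages m ∈ F_2^4.
For each, compute codeword c = mG in F_2^6, then tally its weight.
  m = 0000 → c = 000000, weight = 0.
  m = 1000 → c = 001010, weight = 2.
  m = 0100 → c = 111011, weight = 5.
  m = 1100 → c = 110001, weight = 3.
  m = 0010 → c = 011100, weight = 3.
  m = 1010 → c = 010110, weight = 3.
  m = 0110 → c = 100111, weight = 4.
  m = 1110 → c = 101101, weight = 4.
  m = 0001 → c = 011001, weight = 3.
  m = 1001 → c = 010011, weight = 3.
  m = 0101 → c = 100010, weight = 2.
  m = 1101 → c = 101000, weight = 2.
  m = 0011 → c = 000101, weight = 2.
  m = 1011 → c = 001111, weight = 4.
  m = 0111 → c = 111110, weight = 5.
  m = 1111 → c = 110100, weight = 3.
Tally weights:
  weight 0: 1 codewords.
  weight 2: 4 codewords.
  weight 3: 6 codewords.
  weight 4: 3 codewords.
  weight 5: 2 codewords.
Minimum distance d = smallest w > 0 with A_w > 0 = 2.
Sanity: Σ A_w = 16 = 2^4 = 16 ✓.


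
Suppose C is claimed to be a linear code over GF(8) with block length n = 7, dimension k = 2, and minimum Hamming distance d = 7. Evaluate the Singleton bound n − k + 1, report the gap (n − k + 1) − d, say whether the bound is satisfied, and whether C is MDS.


Singleton RHS = n − k + 1 = 6, slack = -1, bound violated (no such code; not MDS).

Singleton bound: d ≤ n − k + 1.
Here n = 7, k = 2, so n − k + 1 = 6.
Given d = 7, check d ≤ 6: NO.
Slack = (n − k + 1) − d = -1.
The slack is negative: d = 7 exceeds n − k + 1 = 6 by 1, so the Singleton bound is violated and no linear [7, 2, 7]_8 code can exist. In particular it is not MDS (MDS requires d = n − k + 1 exactly).
Description: the claimed parameters are [7, 2, 7]_8; such a code would be impossible (violates the Singleton bound).


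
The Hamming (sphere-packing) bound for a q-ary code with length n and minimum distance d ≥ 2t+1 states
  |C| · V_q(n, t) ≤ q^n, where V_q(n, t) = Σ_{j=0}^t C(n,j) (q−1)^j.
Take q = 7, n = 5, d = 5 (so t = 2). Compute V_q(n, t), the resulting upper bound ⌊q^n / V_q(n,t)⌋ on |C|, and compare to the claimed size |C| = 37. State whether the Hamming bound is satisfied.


V_q(n, t) = 391, q^n = 16807, Hamming bound = 42, |C| = 37 ≤ bound (satisfied).

Step 1: Compute V_q(n, t) = Σ_{j=0}^2 C(n, j) (q−1)^j.
  j = 0: C(5,0)·(6)^0 = 1·1 = 1.
  j = 1: C(5,1)·(6)^1 = 5·6 = 30.
  j = 2: C(5,2)·(6)^2 = 10·36 = 360.
  V_q(n, t) = 1 + 30 + 360 = 391.
Step 2: q^n = 7^5 = 16807.
Step 3: Hamming bound ⌊q^n / V_q(n,t)⌋ = ⌊16807/391⌋ = 42.
Step 4: Compare |C| = 37 to 42: satisfied.
The claimed |C| lies below the Hamming bound.


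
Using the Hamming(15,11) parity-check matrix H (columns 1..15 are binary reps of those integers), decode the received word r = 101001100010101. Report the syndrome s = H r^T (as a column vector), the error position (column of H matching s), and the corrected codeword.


s = (1, 0, 1, 0)^T, error position = 10, corrected codeword c = 101001100110101

Compute s = H r^T mod 2 one row at a time:
  s_1 = 0 + 0 + 0 + 1 + 0 + 1 + 0 + 1 = 3 ≡ 1 (mod 2).
  s_2 = 0 + 0 + 1 + 1 + 0 + 1 + 0 + 1 = 4 ≡ 0 (mod 2).
  s_3 = 0 + 1 + 1 + 1 + 0 + 1 + 0 + 1 = 5 ≡ 1 (mod 2).
  s_4 = 1 + 1 + 0 + 1 + 0 + 1 + 1 + 1 = 6 ≡ 0 (mod 2).
s = (1, 0, 1, 0)^T — this equals column 10 of H (binary 1010), so error is at position 10.
Correct: flip bit 10 of r = 101001100010101 to get c = 101001100110101.


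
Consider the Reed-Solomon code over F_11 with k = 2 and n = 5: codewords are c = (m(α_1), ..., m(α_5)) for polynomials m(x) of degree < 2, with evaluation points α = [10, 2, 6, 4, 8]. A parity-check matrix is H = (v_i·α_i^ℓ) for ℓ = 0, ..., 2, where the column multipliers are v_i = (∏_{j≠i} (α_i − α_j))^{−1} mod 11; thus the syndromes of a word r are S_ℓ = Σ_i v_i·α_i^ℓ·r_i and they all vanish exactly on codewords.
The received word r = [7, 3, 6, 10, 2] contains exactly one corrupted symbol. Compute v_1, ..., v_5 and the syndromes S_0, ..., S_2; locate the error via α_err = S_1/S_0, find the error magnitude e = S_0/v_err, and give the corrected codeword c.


S = (2, 9, 2), error at position 1, error magnitude e = 9, c = [9, 3, 6, 10, 2].

Step 1: column multipliers v_i = (∏_{j≠i}(α_i − α_j))^{−1} mod 11.
  i = 1 (α = 10): (10−2)(10−6)(10−4)(10−8) = 8·4·6·2 = 384 ≡ 10, so v_1 = 10^{−1} = 10 (mod 11).
  i = 2 (α = 2): (2−10)(2−6)(2−4)(2−8) = (−8)·(−4)·(−2)·(−6) = 384 ≡ 10, so v_2 = 10^{−1} = 10 (mod 11).
  i = 3 (α = 6): (6−10)(6−2)(6−4)(6−8) = (−4)·4·2·(−2) = 64 ≡ 9, so v_3 = 9^{−1} = 5 (mod 11).
  i = 4 (α = 4): (4−10)(4−2)(4−6)(4−8) = (−6)·2·(−2)·(−4) = −96 ≡ 3, so v_4 = 3^{−1} = 4 (mod 11).
  i = 5 (α = 8): (8−10)(8−2)(8−6)(8−4) = (−2)·6·2·4 = −96 ≡ 3, so v_5 = 3^{−1} = 4 (mod 11).
  v = [10, 10, 5, 4, 4].
Step 2: syndromes of r = [7, 3, 6, 10, 2] (all sums mod 11).
  S_0 = Σ v_i r_i = 10·7 + 10·3 + 5·6 + 4·10 + 4·2 = 178 ≡ 2.
  S_1 = Σ v_i α_i r_i = 10·10·7 + 10·2·3 + 5·6·6 + 4·4·10 + 4·8·2 = 1164 ≡ 9.
  α_i^2 mod 11 = [1, 4, 3, 5, 9].
  S_2 = Σ v_i α_i^2 r_i = 10·1·7 + 10·4·3 + 5·3·6 + 4·5·10 + 4·9·2 = 552 ≡ 2.
  S = (2, 9, 2) ≠ 0, so r is not a codeword (an error is present).
Step 3: locate the error. For a single error e at position i, S_ℓ = v_i·e·α_i^ℓ, so α_err = S_1/S_0.
  S_0^{−1} = 2^{−1} = 6 (mod 11), so α_err = 9·6 = 54 ≡ 10 = α_1. Error position i = 1.
  Consistency check: S_2/S_1 = 2·5 = 10 ≡ 10 = α_err ✓ (single-error assumption holds).
Step 4: error magnitude e = S_0/v_1 = S_0·∏_{j≠1}(α_1 − α_j) = 2·10 = 20 ≡ 9 (mod 11).
Step 5: correct position 1: c_1 = r_1 − e = 7 − 9 ≡ 9 (mod 11). Hence c = [9, 3, 6, 10, 2].
  Check: interpolating c through the α_i gives m(x) = 7 + 9·x (degree < 2) with m(α_i) = c_i for every i, so c is indeed a codeword.


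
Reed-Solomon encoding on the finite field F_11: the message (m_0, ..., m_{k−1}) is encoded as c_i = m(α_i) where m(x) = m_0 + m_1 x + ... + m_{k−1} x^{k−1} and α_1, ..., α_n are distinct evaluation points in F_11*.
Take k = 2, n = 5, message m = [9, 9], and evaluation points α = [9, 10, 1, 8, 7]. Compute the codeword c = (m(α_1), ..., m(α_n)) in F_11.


c = [2, 0, 7, 4, 6]

Message polynomial: m(x) = 9 + 9·x (mod 11).
For each evaluation point α_i, compute m(α_i) mod 11:
  α_1 = 9: Horner steps 9 → 2, so m(9) = 2.
  α_2 = 10: Horner steps 9 → 0, so m(10) = 0.
  α_3 = 1: Horner steps 9 → 7, so m(1) = 7.
  α_4 = 8: Horner steps 9 → 4, so m(8) = 4.
  α_5 = 7: Horner steps 9 → 6, so m(7) = 6.
Codeword c = [2, 0, 7, 4, 6] ∈ F_11^5.


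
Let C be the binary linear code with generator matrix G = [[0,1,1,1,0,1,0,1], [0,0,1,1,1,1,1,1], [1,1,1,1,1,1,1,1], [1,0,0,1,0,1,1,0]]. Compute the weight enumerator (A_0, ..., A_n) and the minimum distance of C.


Weight distribution: A_0 = 1, A_2 = 1, A_3 = 4, A_4 = 4, A_5 = 4, A_6 = 1, A_8 = 1. Minimum distance d = 2.

Enumerate all 2^4 = 16 messages m ∈ F_2^4.
For each, compute codeword c = mG in F_2^8, then tally its weight.
  m = 0000 → c = 00000000, weight = 0.
  m = 1000 → c = 01110101, weight = 5.
  m = 0100 → c = 00111111, weight = 6.
  m = 1100 → c = 01001010, weight = 3.
  m = 0010 → c = 11111111, weight = 8.
  m = 1010 → c = 10001010, weight = 3.
  m = 0110 → c = 11000000, weight = 2.
  m = 1110 → c = 10110101, weight = 5.
  m = 0001 → c = 10010110, weight = 4.
  m = 1001 → c = 11100011, weight = 5.
  m = 0101 → c = 10101001, weight = 4.
  m = 1101 → c = 11011100, weight = 5.
  m = 0011 → c = 01101001, weight = 4.
  m = 1011 → c = 00011100, weight = 3.
  m = 0111 → c = 01010110, weight = 4.
  m = 1111 → c = 00100011, weight = 3.
Tally weights:
  weight 0: 1 codewords.
  weight 2: 1 codewords.
  weight 3: 4 codewords.
  weight 4: 4 codewords.
  weight 5: 4 codewords.
  weight 6: 1 codewords.
  weight 8: 1 codewords.
Minimum distance d = smallest w > 0 with A_w > 0 = 2.
Sanity: Σ A_w = 16 = 2^4 = 16 ✓.


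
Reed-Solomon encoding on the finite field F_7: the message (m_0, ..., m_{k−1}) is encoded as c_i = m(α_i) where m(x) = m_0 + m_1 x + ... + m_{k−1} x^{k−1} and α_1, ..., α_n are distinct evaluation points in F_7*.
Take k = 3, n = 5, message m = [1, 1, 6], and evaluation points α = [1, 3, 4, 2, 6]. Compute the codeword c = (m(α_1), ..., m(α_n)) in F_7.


c = [1, 2, 3, 6, 6]

Message polynomial: m(x) = 1 + 1·x + 6·x^2 (mod 7).
For each evaluation point α_i, compute m(α_i) mod 7:
  α_1 = 1: Horner steps 6 → 0 → 1, so m(1) = 1.
  α_2 = 3: Horner steps 6 → 5 → 2, so m(3) = 2.
  α_3 = 4: Horner steps 6 → 4 → 3, so m(4) = 3.
  α_4 = 2: Horner steps 6 → 6 → 6, so m(2) = 6.
  α_5 = 6: Horner steps 6 → 2 → 6, so m(6) = 6.
Codeword c = [1, 2, 3, 6, 6] ∈ F_7^5.


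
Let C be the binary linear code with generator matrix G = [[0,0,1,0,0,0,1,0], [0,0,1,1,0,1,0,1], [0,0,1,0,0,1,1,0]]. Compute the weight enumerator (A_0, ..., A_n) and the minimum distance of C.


Weight distribution: A_0 = 1, A_1 = 1, A_2 = 1, A_3 = 3, A_4 = 2. Minimum distance d = 1.

Enumerate all 2^3 = 8 messages m ∈ F_2^3.
For each, compute codeword c = mG in F_2^8, then tally its weight.
  m = 000 → c = 00000000, weight = 0.
  m = 100 → c = 00100010, weight = 2.
  m = 010 → c = 00110101, weight = 4.
  m = 110 → c = 00010111, weight = 4.
  m = 001 → c = 00100110, weight = 3.
  m = 101 → c = 00000100, weight = 1.
  m = 011 → c = 00010011, weight = 3.
  m = 111 → c = 00110001, weight = 3.
Tally weights:
  weight 0: 1 codewords.
  weight 1: 1 codewords.
  weight 2: 1 codewords.
  weight 3: 3 codewords.
  weight 4: 2 codewords.
Minimum distance d = smallest w > 0 with A_w > 0 = 1.
Sanity: Σ A_w = 8 = 2^3 = 8 ✓.


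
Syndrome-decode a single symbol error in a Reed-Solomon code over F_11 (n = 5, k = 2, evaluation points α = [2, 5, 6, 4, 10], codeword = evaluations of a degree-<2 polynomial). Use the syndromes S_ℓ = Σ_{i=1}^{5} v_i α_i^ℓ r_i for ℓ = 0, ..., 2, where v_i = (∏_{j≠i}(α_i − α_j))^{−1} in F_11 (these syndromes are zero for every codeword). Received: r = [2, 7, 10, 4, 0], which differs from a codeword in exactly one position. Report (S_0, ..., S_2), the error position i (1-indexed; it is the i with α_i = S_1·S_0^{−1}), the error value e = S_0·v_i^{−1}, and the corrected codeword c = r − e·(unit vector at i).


S = (3, 6, 1), error at position 1, error magnitude e = 4, c = [9, 7, 10, 4, 0].

Step 1: column multipliers v_i = (∏_{j≠i}(α_i − α_j))^{−1} mod 11.
  i = 1 (α = 2): (2−5)(2−6)(2−4)(2−10) = (−3)·(−4)·(−2)·(−8) = 192 ≡ 5, so v_1 = 5^{−1} = 9 (mod 11).
  i = 2 (α = 5): (5−2)(5−6)(5−4)(5−10) = 3·(−1)·1·(−5) = 15 ≡ 4, so v_2 = 4^{−1} = 3 (mod 11).
  i = 3 (α = 6): (6−2)(6−5)(6−4)(6−10) = 4·1·2·(−4) = −32 ≡ 1, so v_3 = 1^{−1} = 1 (mod 11).
  i = 4 (α = 4): (4−2)(4−5)(4−6)(4−10) = 2·(−1)·(−2)·(−6) = −24 ≡ 9, so v_4 = 9^{−1} = 5 (mod 11).
  i = 5 (α = 10): (10−2)(10−5)(10−6)(10−4) = 8·5·4·6 = 960 ≡ 3, so v_5 = 3^{−1} = 4 (mod 11).
  v = [9, 3, 1, 5, 4].
Step 2: syndromes of r = [2, 7, 10, 4, 0] (all sums mod 11).
  S_0 = Σ v_i r_i = 9·2 + 3·7 + 1·10 + 5·4 + 4·0 = 69 ≡ 3.
  S_1 = Σ v_i α_i r_i = 9·2·2 + 3·5·7 + 1·6·10 + 5·4·4 + 4·10·0 = 281 ≡ 6.
  α_i^2 mod 11 = [4, 3, 3, 5, 1].
  S_2 = Σ v_i α_i^2 r_i = 9·4·2 + 3·3·7 + 1·3·10 + 5·5·4 + 4·1·0 = 265 ≡ 1.
  S = (3, 6, 1) ≠ 0, so r is not a codeword (an error is present).
Step 3: locate the error. For a single error e at position i, S_ℓ = v_i·e·α_i^ℓ, so α_err = S_1/S_0.
  S_0^{−1} = 3^{−1} = 4 (mod 11), so α_err = 6·4 = 24 ≡ 2 = α_1. Error position i = 1.
  Consistency check: S_2/S_1 = 1·2 = 2 ≡ 2 = α_err ✓ (single-error assumption holds).
Step 4: error magnitude e = S_0/v_1 = S_0·∏_{j≠1}(α_1 − α_j) = 3·5 = 15 ≡ 4 (mod 11).
Step 5: correct position 1: c_1 = r_1 − e = 2 − 4 ≡ 9 (mod 11). Hence c = [9, 7, 10, 4, 0].
  Check: interpolating c through the α_i gives m(x) = 3 + 3·x (degree < 2) with m(α_i) = c_i for every i, so c is indeed a codeword.


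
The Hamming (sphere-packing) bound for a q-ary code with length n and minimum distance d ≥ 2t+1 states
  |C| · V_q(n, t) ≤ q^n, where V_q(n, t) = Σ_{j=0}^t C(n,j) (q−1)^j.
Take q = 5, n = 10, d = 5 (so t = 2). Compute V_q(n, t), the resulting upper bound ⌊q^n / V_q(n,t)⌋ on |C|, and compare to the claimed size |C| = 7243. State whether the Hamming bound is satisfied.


V_q(n, t) = 761, q^n = 9765625, Hamming bound = 12832, |C| = 7243 ≤ bound (satisfied).

Step 1: Compute V_q(n, t) = Σ_{j=0}^2 C(n, j) (q−1)^j.
  j = 0: C(10,0)·(4)^0 = 1·1 = 1.
  j = 1: C(10,1)·(4)^1 = 10·4 = 40.
  j = 2: C(10,2)·(4)^2 = 45·16 = 720.
  V_q(n, t) = 1 + 40 + 720 = 761.
Step 2: q^n = 5^10 = 9765625.
Step 3: Hamming bound ⌊q^n / V_q(n,t)⌋ = ⌊9765625/761⌋ = 12832.
Step 4: Compare |C| = 7243 to 12832: satisfied.
The claimed |C| lies below the Hamming bound.


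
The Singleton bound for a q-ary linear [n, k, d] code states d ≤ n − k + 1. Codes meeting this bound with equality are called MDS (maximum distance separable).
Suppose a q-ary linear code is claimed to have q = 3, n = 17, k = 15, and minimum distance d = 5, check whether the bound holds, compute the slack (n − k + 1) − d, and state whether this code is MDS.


Singleton RHS = n − k + 1 = 3, slack = -2, bound violated (no such code; not MDS).

Singleton bound: d ≤ n − k + 1.
Here n = 17, k = 15, so n − k + 1 = 3.
Given d = 5, check d ≤ 3: NO.
Slack = (n − k + 1) − d = -2.
The slack is negative: d = 5 exceeds n − k + 1 = 3 by 2, so the Singleton bound is violated and no linear [17, 15, 5]_3 code can exist. In particular it is not MDS (MDS requires d = n − k + 1 exactly).
Description: the claimed parameters are [17, 15, 5]_3; such a code would be impossible (violates the Singleton bound).


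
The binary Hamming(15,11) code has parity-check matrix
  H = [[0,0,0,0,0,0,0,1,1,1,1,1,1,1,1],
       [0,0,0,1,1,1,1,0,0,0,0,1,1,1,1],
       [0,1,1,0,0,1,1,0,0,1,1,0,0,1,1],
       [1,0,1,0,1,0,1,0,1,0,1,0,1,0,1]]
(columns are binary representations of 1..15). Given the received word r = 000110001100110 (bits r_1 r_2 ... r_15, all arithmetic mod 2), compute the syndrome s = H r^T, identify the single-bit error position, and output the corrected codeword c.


s = (0, 0, 0, 1)^T, error position = 1, corrected codeword c = 100110001100110

Compute s = H r^T mod 2 one row at a time:
  s_1 = 0 + 1 + 1 + 0 + 0 + 1 + 1 + 0 = 4 ≡ 0 (mod 2).
  s_2 = 1 + 1 + 0 + 0 + 0 + 1 + 1 + 0 = 4 ≡ 0 (mod 2).
  s_3 = 0 + 0 + 0 + 0 + 1 + 0 + 1 + 0 = 2 ≡ 0 (mod 2).
  s_4 = 0 + 0 + 1 + 0 + 1 + 0 + 1 + 0 = 3 ≡ 1 (mod 2).
s = (0, 0, 0, 1)^T — this equals column 1 of H (binary 0001), so error is at position 1.
Correct: flip bit 1 of r = 000110001100110 to get c = 100110001100110.


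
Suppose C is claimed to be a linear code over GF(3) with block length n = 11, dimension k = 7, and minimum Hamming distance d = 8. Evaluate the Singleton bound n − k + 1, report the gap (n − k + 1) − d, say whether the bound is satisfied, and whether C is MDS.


Singleton RHS = n − k + 1 = 5, slack = -3, bound violated (no such code; not MDS).

Singleton bound: d ≤ n − k + 1.
Here n = 11, k = 7, so n − k + 1 = 5.
Given d = 8, check d ≤ 5: NO.
Slack = (n − k + 1) − d = -3.
The slack is negative: d = 8 exceeds n − k + 1 = 5 by 3, so the Singleton bound is violated and no linear [11, 7, 8]_3 code can exist. In particular it is not MDS (MDS requires d = n − k + 1 exactly).
Description: the claimed parameters are [11, 7, 8]_3; such a code would be impossible (violates the Singleton bound).


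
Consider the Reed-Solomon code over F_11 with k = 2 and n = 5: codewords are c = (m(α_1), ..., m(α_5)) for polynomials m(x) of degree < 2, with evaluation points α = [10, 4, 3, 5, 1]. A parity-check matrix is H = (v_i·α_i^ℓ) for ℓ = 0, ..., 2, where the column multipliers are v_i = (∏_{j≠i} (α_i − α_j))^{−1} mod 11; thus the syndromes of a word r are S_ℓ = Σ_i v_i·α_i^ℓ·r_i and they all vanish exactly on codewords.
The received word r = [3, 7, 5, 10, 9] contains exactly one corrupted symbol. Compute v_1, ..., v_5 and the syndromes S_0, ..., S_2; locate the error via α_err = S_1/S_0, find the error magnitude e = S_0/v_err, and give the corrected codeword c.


S = (9, 5, 4), error at position 3, error magnitude e = 1, c = [3, 7, 4, 10, 9].

Step 1: column multipliers v_i = (∏_{j≠i}(α_i − α_j))^{−1} mod 11.
  i = 1 (α = 10): (10−4)(10−3)(10−5)(10−1) = 6·7·5·9 = 1890 ≡ 9, so v_1 = 9^{−1} = 5 (mod 11).
  i = 2 (α = 4): (4−10)(4−3)(4−5)(4−1) = (−6)·1·(−1)·3 = 18 ≡ 7, so v_2 = 7^{−1} = 8 (mod 11).
  i = 3 (α = 3): (3−10)(3−4)(3−5)(3−1) = (−7)·(−1)·(−2)·2 = −28 ≡ 5, so v_3 = 5^{−1} = 9 (mod 11).
  i = 4 (α = 5): (5−10)(5−4)(5−3)(5−1) = (−5)·1·2·4 = −40 ≡ 4, so v_4 = 4^{−1} = 3 (mod 11).
  i = 5 (α = 1): (1−10)(1−4)(1−3)(1−5) = (−9)·(−3)·(−2)·(−4) = 216 ≡ 7, so v_5 = 7^{−1} = 8 (mod 11).
  v = [5, 8, 9, 3, 8].
Step 2: syndromes of r = [3, 7, 5, 10, 9] (all sums mod 11).
  S_0 = Σ v_i r_i = 5·3 + 8·7 + 9·5 + 3·10 + 8·9 = 218 ≡ 9.
  S_1 = Σ v_i α_i r_i = 5·10·3 + 8·4·7 + 9·3·5 + 3·5·10 + 8·1·9 = 731 ≡ 5.
  α_i^2 mod 11 = [1, 5, 9, 3, 1].
  S_2 = Σ v_i α_i^2 r_i = 5·1·3 + 8·5·7 + 9·9·5 + 3·3·10 + 8·1·9 = 862 ≡ 4.
  S = (9, 5, 4) ≠ 0, so r is not a codeword (an error is present).
Step 3: locate the error. For a single error e at position i, S_ℓ = v_i·e·α_i^ℓ, so α_err = S_1/S_0.
  S_0^{−1} = 9^{−1} = 5 (mod 11), so α_err = 5·5 = 25 ≡ 3 = α_3. Error position i = 3.
  Consistency check: S_2/S_1 = 4·9 = 36 ≡ 3 = α_err ✓ (single-error assumption holds).
Step 4: error magnitude e = S_0/v_3 = S_0·∏_{j≠3}(α_3 − α_j) = 9·5 = 45 ≡ 1 (mod 11).
Step 5: correct position 3: c_3 = r_3 − e = 5 − 1 ≡ 4 (mod 11). Hence c = [3, 7, 4, 10, 9].
  Check: interpolating c through the α_i gives m(x) = 6 + 3·x (degree < 2) with m(α_i) = c_i for every i, so c is indeed a codeword.


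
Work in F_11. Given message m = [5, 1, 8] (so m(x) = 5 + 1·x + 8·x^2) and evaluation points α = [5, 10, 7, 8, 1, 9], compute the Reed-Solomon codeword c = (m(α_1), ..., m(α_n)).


c = [1, 1, 8, 8, 3, 2]

Message polynomial: m(x) = 5 + 1·x + 8·x^2 (mod 11).
For each evaluation point α_i, compute m(α_i) mod 11:
  α_1 = 5: Horner steps 8 → 8 → 1, so m(5) = 1.
  α_2 = 10: Horner steps 8 → 4 → 1, so m(10) = 1.
  α_3 = 7: Horner steps 8 → 2 → 8, so m(7) = 8.
  α_4 = 8: Horner steps 8 → 10 → 8, so m(8) = 8.
  α_5 = 1: Horner steps 8 → 9 → 3, so m(1) = 3.
  α_6 = 9: Horner steps 8 → 7 → 2, so m(9) = 2.
Codeword c = [1, 1, 8, 8, 3, 2] ∈ F_11^6.


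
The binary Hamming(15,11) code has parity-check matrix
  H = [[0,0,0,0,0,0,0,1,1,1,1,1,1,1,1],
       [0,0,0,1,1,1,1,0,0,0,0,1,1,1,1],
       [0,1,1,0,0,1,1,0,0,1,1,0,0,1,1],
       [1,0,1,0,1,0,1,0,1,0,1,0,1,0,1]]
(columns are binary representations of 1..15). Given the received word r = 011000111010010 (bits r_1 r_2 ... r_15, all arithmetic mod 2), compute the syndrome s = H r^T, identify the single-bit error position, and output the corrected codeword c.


s = (0, 0, 1, 0)^T, error position = 2, corrected codeword c = 001000111010010

Compute s = H r^T mod 2 one row at a time:
  s_1 = 1 + 1 + 0 + 1 + 0 + 0 + 1 + 0 = 4 ≡ 0 (mod 2).
  s_2 = 0 + 0 + 0 + 1 + 0 + 0 + 1 + 0 = 2 ≡ 0 (mod 2).
  s_3 = 1 + 1 + 0 + 1 + 0 + 1 + 1 + 0 = 5 ≡ 1 (mod 2).
  s_4 = 0 + 1 + 0 + 1 + 1 + 1 + 0 + 0 = 4 ≡ 0 (mod 2).
s = (0, 0, 1, 0)^T — this equals column 2 of H (binary 0010), so error is at position 2.
Correct: flip bit 2 of r = 011000111010010 to get c = 001000111010010.


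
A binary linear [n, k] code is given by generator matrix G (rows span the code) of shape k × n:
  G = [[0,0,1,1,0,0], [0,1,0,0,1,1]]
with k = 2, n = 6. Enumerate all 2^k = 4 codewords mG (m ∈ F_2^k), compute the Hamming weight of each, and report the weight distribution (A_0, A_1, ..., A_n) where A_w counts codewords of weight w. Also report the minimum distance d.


Weight distribution: A_0 = 1, A_2 = 1, A_3 = 1, A_5 = 1. Minimum distance d = 2.

Enumerate all 2^2 = 4 messages m ∈ F_2^2.
For each, compute codeword c = mG in F_2^6, then tally its weight.
  m = 00 → c = 000000, weight = 0.
  m = 10 → c = 001100, weight = 2.
  m = 01 → c = 010011, weight = 3.
  m = 11 → c = 011111, weight = 5.
Tally weights:
  weight 0: 1 codewords.
  weight 2: 1 codewords.
  weight 3: 1 codewords.
  weight 5: 1 codewords.
Minimum distance d = smallest w > 0 with A_w > 0 = 2.
Sanity: Σ A_w = 4 = 2^2 = 4 ✓.


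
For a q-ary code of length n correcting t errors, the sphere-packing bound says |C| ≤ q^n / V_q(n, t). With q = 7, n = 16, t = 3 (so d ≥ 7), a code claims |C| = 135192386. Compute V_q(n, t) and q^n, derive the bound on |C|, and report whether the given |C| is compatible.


V_q(n, t) = 125377, q^n = 33232930569601, Hamming bound = 265064011, |C| = 135192386 ≤ bound (satisfied).

Step 1: Compute V_q(n, t) = Σ_{j=0}^3 C(n, j) (q−1)^j.
  j = 0: C(16,0)·(6)^0 = 1·1 = 1.
  j = 1: C(16,1)·(6)^1 = 16·6 = 96.
  j = 2: C(16,2)·(6)^2 = 120·36 = 4320.
  j = 3: C(16,3)·(6)^3 = 560·216 = 120960.
  V_q(n, t) = 1 + 96 + 4320 + 120960 = 125377.
Step 2: q^n = 7^16 = 33232930569601.
Step 3: Hamming bound ⌊q^n / V_q(n,t)⌋ = ⌊33232930569601/125377⌋ = 265064011.
Step 4: Compare |C| = 135192386 to 265064011: satisfied.
The claimed |C| lies below the Hamming bound.


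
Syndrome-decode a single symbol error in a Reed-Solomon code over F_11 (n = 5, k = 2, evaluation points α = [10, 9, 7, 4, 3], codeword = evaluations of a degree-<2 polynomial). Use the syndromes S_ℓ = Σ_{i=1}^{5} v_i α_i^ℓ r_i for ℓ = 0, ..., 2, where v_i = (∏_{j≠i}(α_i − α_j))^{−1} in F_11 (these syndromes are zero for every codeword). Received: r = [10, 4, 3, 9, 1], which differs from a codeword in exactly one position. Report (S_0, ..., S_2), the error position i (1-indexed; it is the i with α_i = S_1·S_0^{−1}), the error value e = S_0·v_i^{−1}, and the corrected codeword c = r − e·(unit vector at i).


S = (10, 7, 6), error at position 4, error magnitude e = 2, c = [10, 4, 3, 7, 1].

Step 1: column multipliers v_i = (∏_{j≠i}(α_i − α_j))^{−1} mod 11.
  i = 1 (α = 10): (10−9)(10−7)(10−4)(10−3) = 1·3·6·7 = 126 ≡ 5, so v_1 = 5^{−1} = 9 (mod 11).
  i = 2 (α = 9): (9−10)(9−7)(9−4)(9−3) = (−1)·2·5·6 = −60 ≡ 6, so v_2 = 6^{−1} = 2 (mod 11).
  i = 3 (α = 7): (7−10)(7−9)(7−4)(7−3) = (−3)·(−2)·3·4 = 72 ≡ 6, so v_3 = 6^{−1} = 2 (mod 11).
  i = 4 (α = 4): (4−10)(4−9)(4−7)(4−3) = (−6)·(−5)·(−3)·1 = −90 ≡ 9, so v_4 = 9^{−1} = 5 (mod 11).
  i = 5 (α = 3): (3−10)(3−9)(3−7)(3−4) = (−7)·(−6)·(−4)·(−1) = 168 ≡ 3, so v_5 = 3^{−1} = 4 (mod 11).
  v = [9, 2, 2, 5, 4].
Step 2: syndromes of r = [10, 4, 3, 9, 1] (all sums mod 11).
  S_0 = Σ v_i r_i = 9·10 + 2·4 + 2·3 + 5·9 + 4·1 = 153 ≡ 10.
  S_1 = Σ v_i α_i r_i = 9·10·10 + 2·9·4 + 2·7·3 + 5·4·9 + 4·3·1 = 1206 ≡ 7.
  α_i^2 mod 11 = [1, 4, 5, 5, 9].
  S_2 = Σ v_i α_i^2 r_i = 9·1·10 + 2·4·4 + 2·5·3 + 5·5·9 + 4·9·1 = 413 ≡ 6.
  S = (10, 7, 6) ≠ 0, so r is not a codeword (an error is present).
Step 3: locate the error. For a single error e at position i, S_ℓ = v_i·e·α_i^ℓ, so α_err = S_1/S_0.
  S_0^{−1} = 10^{−1} = 10 (mod 11), so α_err = 7·10 = 70 ≡ 4 = α_4. Error position i = 4.
  Consistency check: S_2/S_1 = 6·8 = 48 ≡ 4 = α_err ✓ (single-error assumption holds).
Step 4: error magnitude e = S_0/v_4 = S_0·∏_{j≠4}(α_4 − α_j) = 10·9 = 90 ≡ 2 (mod 11).
Step 5: correct position 4: c_4 = r_4 − e = 9 − 2 ≡ 7 (mod 11). Hence c = [10, 4, 3, 7, 1].
  Check: interpolating c through the α_i gives m(x) = 5 + 6·x (degree < 2) with m(α_i) = c_i for every i, so c is indeed a codeword.
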